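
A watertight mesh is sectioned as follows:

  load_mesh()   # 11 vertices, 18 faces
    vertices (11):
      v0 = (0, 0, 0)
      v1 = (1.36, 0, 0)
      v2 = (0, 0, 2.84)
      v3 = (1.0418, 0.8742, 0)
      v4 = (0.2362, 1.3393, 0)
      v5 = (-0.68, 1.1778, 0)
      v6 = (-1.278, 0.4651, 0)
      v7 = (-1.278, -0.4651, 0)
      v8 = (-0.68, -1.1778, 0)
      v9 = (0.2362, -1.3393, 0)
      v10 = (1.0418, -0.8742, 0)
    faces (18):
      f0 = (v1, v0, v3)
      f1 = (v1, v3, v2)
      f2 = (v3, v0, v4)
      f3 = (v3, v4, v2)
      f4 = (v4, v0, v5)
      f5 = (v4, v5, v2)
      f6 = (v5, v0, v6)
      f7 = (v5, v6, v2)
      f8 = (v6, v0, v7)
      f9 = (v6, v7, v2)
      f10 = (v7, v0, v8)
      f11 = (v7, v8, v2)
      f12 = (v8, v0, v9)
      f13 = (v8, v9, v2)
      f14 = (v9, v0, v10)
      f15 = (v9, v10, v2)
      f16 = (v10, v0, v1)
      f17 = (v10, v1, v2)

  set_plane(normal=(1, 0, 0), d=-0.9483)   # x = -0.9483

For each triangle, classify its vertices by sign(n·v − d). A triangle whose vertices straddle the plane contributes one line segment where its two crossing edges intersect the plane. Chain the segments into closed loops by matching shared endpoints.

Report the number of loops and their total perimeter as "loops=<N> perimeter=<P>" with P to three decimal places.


Straddling triangles (6 of 18):
  (v5,v0,v6) [++-] → (-0.9483, 0.345113, 0)–(-0.9483, 0.858038, 0)  len=0.5129
  (v5,v6,v2) [+-+] → (-0.9483, 0.858038, 0)–(-0.9483, 0.345113, 0.732667)  len=0.8944
  (v6,v0,v7) [-+-] → (-0.9483, 0.345113, 0)–(-0.9483, -0.345113, 0)  len=0.6902
  (v6,v7,v2) [--+] → (-0.9483, -0.345113, 0.732667)–(-0.9483, 0.345113, 0.732667)  len=0.6902
  (v7,v0,v8) [-++] → (-0.9483, -0.345113, 0)–(-0.9483, -0.858038, 0)  len=0.5129
  (v7,v8,v2) [-++] → (-0.9483, -0.858038, 0)–(-0.9483, -0.345113, 0.732667)  len=0.8944

Chained into 1 loop(s):
  loop 1: 6 segments, perimeter = 4.1950
Total perimeter = 4.195

loops=1 perimeter=4.195


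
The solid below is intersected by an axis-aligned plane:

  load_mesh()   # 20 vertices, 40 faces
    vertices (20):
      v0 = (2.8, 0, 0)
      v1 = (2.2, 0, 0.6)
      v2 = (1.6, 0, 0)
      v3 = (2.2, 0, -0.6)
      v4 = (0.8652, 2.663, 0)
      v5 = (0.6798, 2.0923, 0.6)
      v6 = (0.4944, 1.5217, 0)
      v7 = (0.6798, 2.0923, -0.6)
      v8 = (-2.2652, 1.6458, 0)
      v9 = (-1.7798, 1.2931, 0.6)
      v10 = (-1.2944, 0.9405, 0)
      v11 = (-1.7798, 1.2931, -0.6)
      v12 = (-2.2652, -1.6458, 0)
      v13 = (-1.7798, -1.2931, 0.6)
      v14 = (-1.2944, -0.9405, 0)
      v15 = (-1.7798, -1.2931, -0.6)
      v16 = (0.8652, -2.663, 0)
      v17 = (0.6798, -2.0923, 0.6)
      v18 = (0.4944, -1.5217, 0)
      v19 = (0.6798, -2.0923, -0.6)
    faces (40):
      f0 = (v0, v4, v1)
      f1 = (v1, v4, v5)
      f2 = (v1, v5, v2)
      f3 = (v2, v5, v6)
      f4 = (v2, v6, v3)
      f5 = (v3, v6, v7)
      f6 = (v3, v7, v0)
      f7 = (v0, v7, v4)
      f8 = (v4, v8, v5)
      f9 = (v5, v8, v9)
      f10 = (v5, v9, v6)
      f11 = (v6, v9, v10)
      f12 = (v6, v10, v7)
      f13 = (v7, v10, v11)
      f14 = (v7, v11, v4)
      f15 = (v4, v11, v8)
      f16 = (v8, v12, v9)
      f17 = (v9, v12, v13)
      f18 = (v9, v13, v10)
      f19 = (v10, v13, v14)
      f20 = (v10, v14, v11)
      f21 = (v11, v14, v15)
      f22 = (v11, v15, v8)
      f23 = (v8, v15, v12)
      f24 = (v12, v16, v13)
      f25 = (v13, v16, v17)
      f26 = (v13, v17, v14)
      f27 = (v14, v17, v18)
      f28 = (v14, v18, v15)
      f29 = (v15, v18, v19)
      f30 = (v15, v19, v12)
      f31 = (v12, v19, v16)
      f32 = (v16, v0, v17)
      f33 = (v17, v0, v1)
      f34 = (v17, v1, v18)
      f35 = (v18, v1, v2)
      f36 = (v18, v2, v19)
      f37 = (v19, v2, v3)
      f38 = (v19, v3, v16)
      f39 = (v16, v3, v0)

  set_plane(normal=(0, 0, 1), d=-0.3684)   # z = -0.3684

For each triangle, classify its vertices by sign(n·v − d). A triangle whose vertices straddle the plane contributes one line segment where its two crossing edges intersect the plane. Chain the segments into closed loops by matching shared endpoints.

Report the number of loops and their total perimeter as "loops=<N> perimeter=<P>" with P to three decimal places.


Straddling triangles (20 of 40):
  (v2,v6,v3) [++-] → (1.54164, 0.587376, -0.3684)–(1.9684, 0, -0.3684)  len=0.7260
  (v3,v6,v7) [-+-] → (1.54164, 0.587376, -0.3684)–(0.608236, 1.87205, -0.3684)  len=1.5880
  (v3,v7,v0) [--+] → (1.4982, 1.28467, -0.3684)–(2.4316, 0, -0.3684)  len=1.5880
  (v0,v7,v4) [+-+] → (1.4982, 1.28467, -0.3684)–(0.751364, 2.31259, -0.3684)  len=1.2706
  (v6,v10,v7) [++-] → (-0.0822412, 1.64771, -0.3684)–(0.608236, 1.87205, -0.3684)  len=0.7260
  (v7,v10,v11) [-+-] → (-0.0822412, 1.64771, -0.3684)–(-1.59244, 1.157, -0.3684)  len=1.5879
  (v7,v11,v4) [--+] → (-0.75883, 1.82188, -0.3684)–(0.751364, 2.31259, -0.3684)  len=1.5879
  (v4,v11,v8) [+-+] → (-0.75883, 1.82188, -0.3684)–(-1.96716, 1.42924, -0.3684)  len=1.2705
  (v10,v14,v11) [++-] → (-1.59244, 0.43093, -0.3684)–(-1.59244, 1.157, -0.3684)  len=0.7261
  (v11,v14,v15) [-+-] → (-1.59244, 0.43093, -0.3684)–(-1.59244, -1.157, -0.3684)  len=1.5879
  (v11,v15,v8) [--+] → (-1.96716, -0.158685, -0.3684)–(-1.96716, 1.42924, -0.3684)  len=1.5879
  (v8,v15,v12) [+-+] → (-1.96716, -0.158685, -0.3684)–(-1.96716, -1.42924, -0.3684)  len=1.2706
  (v14,v18,v15) [++-] → (-0.901959, -1.38134, -0.3684)–(-1.59244, -1.157, -0.3684)  len=0.7260
  (v15,v18,v19) [-+-] → (-0.901959, -1.38134, -0.3684)–(0.608236, -1.87205, -0.3684)  len=1.5879
  (v15,v19,v12) [--+] → (-0.45697, -1.91995, -0.3684)–(-1.96716, -1.42924, -0.3684)  len=1.5879
  (v12,v19,v16) [+-+] → (-0.45697, -1.91995, -0.3684)–(0.751364, -2.31259, -0.3684)  len=1.2705
  (v18,v2,v19) [++-] → (1.035, -1.28467, -0.3684)–(0.608236, -1.87205, -0.3684)  len=0.7260
  (v19,v2,v3) [-+-] → (1.035, -1.28467, -0.3684)–(1.9684, 0, -0.3684)  len=1.5880
  (v19,v3,v16) [--+] → (1.68477, -1.02792, -0.3684)–(0.751364, -2.31259, -0.3684)  len=1.5880
  (v16,v3,v0) [+-+] → (1.68477, -1.02792, -0.3684)–(2.4316, 0, -0.3684)  len=1.2706

Chained into 2 loop(s):
  loop 1: 10 segments, perimeter = 11.5699
  loop 2: 10 segments, perimeter = 14.2925
Total perimeter = 25.862

loops=2 perimeter=25.862


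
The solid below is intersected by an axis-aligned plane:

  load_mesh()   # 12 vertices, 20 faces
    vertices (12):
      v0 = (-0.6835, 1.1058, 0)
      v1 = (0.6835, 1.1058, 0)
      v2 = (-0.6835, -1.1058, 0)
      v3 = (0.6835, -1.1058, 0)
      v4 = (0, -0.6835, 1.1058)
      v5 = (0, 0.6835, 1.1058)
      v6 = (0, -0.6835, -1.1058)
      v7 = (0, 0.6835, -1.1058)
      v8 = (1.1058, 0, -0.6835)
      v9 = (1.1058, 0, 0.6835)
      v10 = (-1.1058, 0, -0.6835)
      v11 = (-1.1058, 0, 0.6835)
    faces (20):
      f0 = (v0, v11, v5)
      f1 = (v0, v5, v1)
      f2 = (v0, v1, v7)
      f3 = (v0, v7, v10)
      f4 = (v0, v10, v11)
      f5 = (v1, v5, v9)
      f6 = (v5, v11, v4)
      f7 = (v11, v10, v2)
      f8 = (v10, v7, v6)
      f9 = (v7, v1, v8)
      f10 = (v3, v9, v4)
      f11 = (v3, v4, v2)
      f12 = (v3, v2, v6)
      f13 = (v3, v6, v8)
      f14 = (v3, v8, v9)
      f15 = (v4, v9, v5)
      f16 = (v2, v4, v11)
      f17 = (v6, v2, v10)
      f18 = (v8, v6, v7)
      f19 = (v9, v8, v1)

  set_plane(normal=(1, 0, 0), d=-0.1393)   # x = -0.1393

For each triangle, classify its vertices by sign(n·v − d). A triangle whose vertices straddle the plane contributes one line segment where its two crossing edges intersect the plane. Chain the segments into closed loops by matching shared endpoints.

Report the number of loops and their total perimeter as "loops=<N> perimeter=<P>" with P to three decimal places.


Straddling triangles (10 of 20):
  (v0,v11,v5) [--+] → (-0.1393, 0.597398, 1.0526)–(-0.1393, 0.769566, 0.880434)  len=0.2435
  (v0,v5,v1) [-++] → (-0.1393, 0.769566, 0.880434)–(-0.1393, 1.1058, 0)  len=0.9425
  (v0,v1,v7) [-++] → (-0.1393, 1.1058, 0)–(-0.1393, 0.769566, -0.880434)  len=0.9425
  (v0,v7,v10) [-+-] → (-0.1393, 0.769566, -0.880434)–(-0.1393, 0.597398, -1.0526)  len=0.2435
  (v5,v11,v4) [+-+] → (-0.1393, 0.597398, 1.0526)–(-0.1393, -0.597398, 1.0526)  len=1.1948
  (v10,v7,v6) [-++] → (-0.1393, 0.597398, -1.0526)–(-0.1393, -0.597398, -1.0526)  len=1.1948
  (v3,v4,v2) [++-] → (-0.1393, -0.769566, 0.880434)–(-0.1393, -1.1058, 0)  len=0.9425
  (v3,v2,v6) [+-+] → (-0.1393, -1.1058, 0)–(-0.1393, -0.769566, -0.880434)  len=0.9425
  (v2,v4,v11) [-+-] → (-0.1393, -0.769566, 0.880434)–(-0.1393, -0.597398, 1.0526)  len=0.2435
  (v6,v2,v10) [+--] → (-0.1393, -0.769566, -0.880434)–(-0.1393, -0.597398, -1.0526)  len=0.2435

Chained into 1 loop(s):
  loop 1: 10 segments, perimeter = 7.1333
Total perimeter = 7.133

loops=1 perimeter=7.133


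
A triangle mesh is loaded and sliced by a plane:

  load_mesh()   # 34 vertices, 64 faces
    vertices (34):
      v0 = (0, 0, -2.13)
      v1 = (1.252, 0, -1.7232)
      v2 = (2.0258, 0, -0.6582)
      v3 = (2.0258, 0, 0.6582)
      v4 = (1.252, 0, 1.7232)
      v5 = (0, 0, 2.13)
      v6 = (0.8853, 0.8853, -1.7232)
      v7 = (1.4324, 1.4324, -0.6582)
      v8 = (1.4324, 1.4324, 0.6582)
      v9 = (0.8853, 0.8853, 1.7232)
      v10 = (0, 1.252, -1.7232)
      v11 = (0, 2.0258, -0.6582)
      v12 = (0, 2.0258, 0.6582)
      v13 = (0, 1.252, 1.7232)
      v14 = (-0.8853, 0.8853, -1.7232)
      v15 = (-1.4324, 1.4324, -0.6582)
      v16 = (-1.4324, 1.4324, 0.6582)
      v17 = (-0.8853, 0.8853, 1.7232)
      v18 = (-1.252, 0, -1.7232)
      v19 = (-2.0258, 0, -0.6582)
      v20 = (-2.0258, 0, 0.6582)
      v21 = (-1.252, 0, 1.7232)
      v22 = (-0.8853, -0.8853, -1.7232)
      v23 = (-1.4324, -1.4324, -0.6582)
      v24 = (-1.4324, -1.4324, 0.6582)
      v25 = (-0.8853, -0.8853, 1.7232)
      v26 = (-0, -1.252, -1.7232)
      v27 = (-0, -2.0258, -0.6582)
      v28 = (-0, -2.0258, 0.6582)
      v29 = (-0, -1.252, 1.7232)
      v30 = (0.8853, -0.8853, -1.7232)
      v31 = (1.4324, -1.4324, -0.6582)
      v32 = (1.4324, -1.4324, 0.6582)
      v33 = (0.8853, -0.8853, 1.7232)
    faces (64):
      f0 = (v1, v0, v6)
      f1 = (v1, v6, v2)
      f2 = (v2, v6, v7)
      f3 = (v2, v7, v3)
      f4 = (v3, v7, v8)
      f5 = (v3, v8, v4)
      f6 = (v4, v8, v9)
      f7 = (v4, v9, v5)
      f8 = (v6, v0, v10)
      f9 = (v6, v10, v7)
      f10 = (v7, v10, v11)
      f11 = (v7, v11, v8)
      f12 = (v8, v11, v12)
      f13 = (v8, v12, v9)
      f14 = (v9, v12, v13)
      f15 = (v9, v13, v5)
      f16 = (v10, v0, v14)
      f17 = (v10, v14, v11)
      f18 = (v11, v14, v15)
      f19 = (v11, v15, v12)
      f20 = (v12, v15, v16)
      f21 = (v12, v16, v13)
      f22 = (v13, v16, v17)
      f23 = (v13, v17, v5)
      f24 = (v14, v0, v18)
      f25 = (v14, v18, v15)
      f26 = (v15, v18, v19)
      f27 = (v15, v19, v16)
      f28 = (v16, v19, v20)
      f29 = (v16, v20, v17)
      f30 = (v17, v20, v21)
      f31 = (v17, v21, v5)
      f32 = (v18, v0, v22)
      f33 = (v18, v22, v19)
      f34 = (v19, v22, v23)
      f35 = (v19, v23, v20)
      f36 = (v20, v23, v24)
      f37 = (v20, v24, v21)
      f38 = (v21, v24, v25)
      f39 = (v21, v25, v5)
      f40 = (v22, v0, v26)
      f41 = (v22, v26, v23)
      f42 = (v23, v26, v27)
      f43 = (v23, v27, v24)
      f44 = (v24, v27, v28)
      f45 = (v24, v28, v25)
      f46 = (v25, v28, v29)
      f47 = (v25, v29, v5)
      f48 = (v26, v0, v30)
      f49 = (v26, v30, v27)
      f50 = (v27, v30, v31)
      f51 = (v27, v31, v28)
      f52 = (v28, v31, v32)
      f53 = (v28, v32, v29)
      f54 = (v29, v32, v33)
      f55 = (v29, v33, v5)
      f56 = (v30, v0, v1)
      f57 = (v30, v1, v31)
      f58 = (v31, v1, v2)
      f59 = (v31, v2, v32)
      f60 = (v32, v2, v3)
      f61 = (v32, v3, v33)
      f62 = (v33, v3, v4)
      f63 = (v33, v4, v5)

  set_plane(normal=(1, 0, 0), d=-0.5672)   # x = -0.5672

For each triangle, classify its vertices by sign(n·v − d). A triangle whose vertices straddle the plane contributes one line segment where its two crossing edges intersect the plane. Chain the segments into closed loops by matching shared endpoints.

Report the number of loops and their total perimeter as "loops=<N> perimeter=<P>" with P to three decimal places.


loops=1 perimeter=12.080

Straddling triangles (20 of 64):
  (v10,v0,v14) [++-] → (-0.5672, 0.5672, -1.86937)–(-0.5672, 1.01706, -1.7232)  len=0.4730
  (v10,v14,v11) [+-+] → (-0.5672, 1.01706, -1.7232)–(-0.5672, 1.2951, -1.34053)  len=0.4730
  (v11,v14,v15) [+--] → (-0.5672, 1.2951, -1.34053)–(-0.5672, 1.79083, -0.6582)  len=0.8434
  (v11,v15,v12) [+-+] → (-0.5672, 1.79083, -0.6582)–(-0.5672, 1.79083, 0.136934)  len=0.7951
  (v12,v15,v16) [+--] → (-0.5672, 1.79083, 0.136934)–(-0.5672, 1.79083, 0.6582)  len=0.5213
  (v12,v16,v13) [+-+] → (-0.5672, 1.79083, 0.6582)–(-0.5672, 1.32343, 1.30148)  len=0.7952
  (v13,v16,v17) [+--] → (-0.5672, 1.32343, 1.30148)–(-0.5672, 1.01706, 1.7232)  len=0.5213
  (v13,v17,v5) [+-+] → (-0.5672, 1.01706, 1.7232)–(-0.5672, 0.5672, 1.86937)  len=0.4730
  (v14,v0,v18) [-+-] → (-0.5672, 0.5672, -1.86937)–(-0.5672, 0, -1.94571)  len=0.5723
  (v17,v21,v5) [--+] → (-0.5672, 0, 1.94571)–(-0.5672, 0.5672, 1.86937)  len=0.5723
  (v18,v0,v22) [-+-] → (-0.5672, 0, -1.94571)–(-0.5672, -0.5672, -1.86937)  len=0.5723
  (v21,v25,v5) [--+] → (-0.5672, -0.5672, 1.86937)–(-0.5672, 0, 1.94571)  len=0.5723
  (v22,v0,v26) [-++] → (-0.5672, -0.5672, -1.86937)–(-0.5672, -1.01706, -1.7232)  len=0.4730
  (v22,v26,v23) [-+-] → (-0.5672, -1.01706, -1.7232)–(-0.5672, -1.32343, -1.30148)  len=0.5213
  (v23,v26,v27) [-++] → (-0.5672, -1.32343, -1.30148)–(-0.5672, -1.79083, -0.6582)  len=0.7952
  (v23,v27,v24) [-+-] → (-0.5672, -1.79083, -0.6582)–(-0.5672, -1.79083, -0.136934)  len=0.5213
  (v24,v27,v28) [-++] → (-0.5672, -1.79083, -0.136934)–(-0.5672, -1.79083, 0.6582)  len=0.7951
  (v24,v28,v25) [-+-] → (-0.5672, -1.79083, 0.6582)–(-0.5672, -1.2951, 1.34053)  len=0.8434
  (v25,v28,v29) [-++] → (-0.5672, -1.2951, 1.34053)–(-0.5672, -1.01706, 1.7232)  len=0.4730
  (v25,v29,v5) [-++] → (-0.5672, -1.01706, 1.7232)–(-0.5672, -0.5672, 1.86937)  len=0.4730

Chained into 1 loop(s):
  loop 1: 20 segments, perimeter = 12.0797
Total perimeter = 12.080


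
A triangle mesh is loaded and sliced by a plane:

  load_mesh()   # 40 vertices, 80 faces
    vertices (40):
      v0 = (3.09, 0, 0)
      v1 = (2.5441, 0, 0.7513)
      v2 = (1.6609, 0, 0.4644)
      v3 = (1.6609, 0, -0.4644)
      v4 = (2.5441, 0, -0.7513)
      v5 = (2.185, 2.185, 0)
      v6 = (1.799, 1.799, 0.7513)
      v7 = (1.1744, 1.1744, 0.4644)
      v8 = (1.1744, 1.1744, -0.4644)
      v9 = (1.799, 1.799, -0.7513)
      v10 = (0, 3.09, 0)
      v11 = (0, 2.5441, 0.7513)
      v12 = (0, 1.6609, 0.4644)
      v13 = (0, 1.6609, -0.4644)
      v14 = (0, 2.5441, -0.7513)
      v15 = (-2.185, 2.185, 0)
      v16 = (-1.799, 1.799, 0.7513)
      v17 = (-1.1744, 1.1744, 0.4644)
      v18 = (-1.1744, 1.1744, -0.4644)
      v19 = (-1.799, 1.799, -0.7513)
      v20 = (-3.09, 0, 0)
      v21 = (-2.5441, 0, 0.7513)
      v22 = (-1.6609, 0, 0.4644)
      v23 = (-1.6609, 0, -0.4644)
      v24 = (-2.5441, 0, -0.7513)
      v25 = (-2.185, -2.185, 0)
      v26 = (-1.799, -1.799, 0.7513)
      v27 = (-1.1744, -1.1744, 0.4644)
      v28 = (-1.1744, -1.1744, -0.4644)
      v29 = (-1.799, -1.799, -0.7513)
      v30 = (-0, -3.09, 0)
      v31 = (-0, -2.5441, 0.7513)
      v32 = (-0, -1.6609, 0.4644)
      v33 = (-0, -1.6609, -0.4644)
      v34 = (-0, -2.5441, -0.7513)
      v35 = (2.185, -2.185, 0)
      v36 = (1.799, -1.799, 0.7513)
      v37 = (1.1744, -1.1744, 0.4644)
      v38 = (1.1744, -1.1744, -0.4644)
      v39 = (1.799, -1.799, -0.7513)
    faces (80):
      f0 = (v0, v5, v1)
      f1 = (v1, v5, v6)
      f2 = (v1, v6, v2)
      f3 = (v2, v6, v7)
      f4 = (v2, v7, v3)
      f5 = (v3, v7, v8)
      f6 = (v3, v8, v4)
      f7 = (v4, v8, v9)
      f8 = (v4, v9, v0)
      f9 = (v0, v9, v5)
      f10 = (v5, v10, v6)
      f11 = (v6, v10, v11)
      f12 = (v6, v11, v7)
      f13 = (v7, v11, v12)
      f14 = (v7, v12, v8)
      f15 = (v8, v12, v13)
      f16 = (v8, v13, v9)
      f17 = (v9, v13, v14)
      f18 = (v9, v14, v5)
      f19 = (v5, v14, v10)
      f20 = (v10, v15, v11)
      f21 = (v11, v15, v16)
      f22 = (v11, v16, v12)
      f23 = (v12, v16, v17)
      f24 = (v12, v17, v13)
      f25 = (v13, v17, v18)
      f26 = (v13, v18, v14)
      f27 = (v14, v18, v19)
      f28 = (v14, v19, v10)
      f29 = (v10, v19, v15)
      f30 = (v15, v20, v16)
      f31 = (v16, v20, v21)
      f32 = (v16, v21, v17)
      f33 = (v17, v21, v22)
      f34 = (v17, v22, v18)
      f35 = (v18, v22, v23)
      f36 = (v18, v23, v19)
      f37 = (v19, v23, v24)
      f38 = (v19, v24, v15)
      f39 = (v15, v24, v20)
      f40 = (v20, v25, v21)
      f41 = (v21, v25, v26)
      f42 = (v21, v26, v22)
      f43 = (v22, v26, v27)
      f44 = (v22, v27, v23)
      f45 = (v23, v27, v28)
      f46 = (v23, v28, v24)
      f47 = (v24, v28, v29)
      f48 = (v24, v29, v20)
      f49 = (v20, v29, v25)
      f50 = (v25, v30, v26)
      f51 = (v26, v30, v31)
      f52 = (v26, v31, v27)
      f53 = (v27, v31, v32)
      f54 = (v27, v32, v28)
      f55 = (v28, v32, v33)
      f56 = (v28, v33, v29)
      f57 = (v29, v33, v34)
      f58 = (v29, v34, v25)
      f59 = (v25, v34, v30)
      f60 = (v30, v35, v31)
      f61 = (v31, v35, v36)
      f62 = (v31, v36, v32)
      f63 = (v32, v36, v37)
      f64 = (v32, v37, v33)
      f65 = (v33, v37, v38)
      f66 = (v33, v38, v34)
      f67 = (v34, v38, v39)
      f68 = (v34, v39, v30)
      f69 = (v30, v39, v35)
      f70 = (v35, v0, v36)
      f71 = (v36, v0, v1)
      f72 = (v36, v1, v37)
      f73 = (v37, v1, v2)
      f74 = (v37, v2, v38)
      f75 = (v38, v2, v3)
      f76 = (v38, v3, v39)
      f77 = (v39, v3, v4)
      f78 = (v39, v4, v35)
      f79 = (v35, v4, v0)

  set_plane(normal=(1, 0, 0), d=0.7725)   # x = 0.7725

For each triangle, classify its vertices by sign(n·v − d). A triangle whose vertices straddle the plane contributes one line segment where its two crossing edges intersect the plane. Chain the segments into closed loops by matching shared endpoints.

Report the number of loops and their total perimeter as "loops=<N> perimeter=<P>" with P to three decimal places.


Straddling triangles (20 of 80):
  (v5,v10,v6) [+-+] → (0.7725, 2.77004, 0)–(0.7725, 2.53564, 0.322612)  len=0.3988
  (v6,v10,v11) [+--] → (0.7725, 2.53564, 0.322612)–(0.7725, 2.22415, 0.7513)  len=0.5299
  (v6,v11,v7) [+-+] → (0.7725, 2.22415, 0.7513)–(0.7725, 1.64314, 0.562582)  len=0.6109
  (v7,v11,v12) [+--] → (0.7725, 1.64314, 0.562582)–(0.7725, 1.34089, 0.4644)  len=0.3178
  (v7,v12,v8) [+-+] → (0.7725, 1.34089, 0.4644)–(0.7725, 1.34089, -0.146549)  len=0.6109
  (v8,v12,v13) [+--] → (0.7725, 1.34089, -0.146549)–(0.7725, 1.34089, -0.4644)  len=0.3179
  (v8,v13,v9) [+-+] → (0.7725, 1.34089, -0.4644)–(0.7725, 1.7202, -0.587596)  len=0.3988
  (v9,v13,v14) [+--] → (0.7725, 1.7202, -0.587596)–(0.7725, 2.22415, -0.7513)  len=0.5299
  (v9,v14,v5) [+-+] → (0.7725, 2.22415, -0.7513)–(0.7725, 2.41714, -0.48568)  len=0.3283
  (v5,v14,v10) [+--] → (0.7725, 2.41714, -0.48568)–(0.7725, 2.77004, 0)  len=0.6004
  (v30,v35,v31) [-+-] → (0.7725, -2.77004, 0)–(0.7725, -2.41714, 0.48568)  len=0.6004
  (v31,v35,v36) [-++] → (0.7725, -2.41714, 0.48568)–(0.7725, -2.22415, 0.7513)  len=0.3283
  (v31,v36,v32) [-+-] → (0.7725, -2.22415, 0.7513)–(0.7725, -1.7202, 0.587596)  len=0.5299
  (v32,v36,v37) [-++] → (0.7725, -1.7202, 0.587596)–(0.7725, -1.34089, 0.4644)  len=0.3988
  (v32,v37,v33) [-+-] → (0.7725, -1.34089, 0.4644)–(0.7725, -1.34089, 0.146549)  len=0.3179
  (v33,v37,v38) [-++] → (0.7725, -1.34089, 0.146549)–(0.7725, -1.34089, -0.4644)  len=0.6109
  (v33,v38,v34) [-+-] → (0.7725, -1.34089, -0.4644)–(0.7725, -1.64314, -0.562582)  len=0.3178
  (v34,v38,v39) [-++] → (0.7725, -1.64314, -0.562582)–(0.7725, -2.22415, -0.7513)  len=0.6109
  (v34,v39,v30) [-+-] → (0.7725, -2.22415, -0.7513)–(0.7725, -2.53564, -0.322612)  len=0.5299
  (v30,v39,v35) [-++] → (0.7725, -2.53564, -0.322612)–(0.7725, -2.77004, 0)  len=0.3988

Chained into 2 loop(s):
  loop 1: 10 segments, perimeter = 4.6435
  loop 2: 10 segments, perimeter = 4.6435
Total perimeter = 9.287

loops=2 perimeter=9.287


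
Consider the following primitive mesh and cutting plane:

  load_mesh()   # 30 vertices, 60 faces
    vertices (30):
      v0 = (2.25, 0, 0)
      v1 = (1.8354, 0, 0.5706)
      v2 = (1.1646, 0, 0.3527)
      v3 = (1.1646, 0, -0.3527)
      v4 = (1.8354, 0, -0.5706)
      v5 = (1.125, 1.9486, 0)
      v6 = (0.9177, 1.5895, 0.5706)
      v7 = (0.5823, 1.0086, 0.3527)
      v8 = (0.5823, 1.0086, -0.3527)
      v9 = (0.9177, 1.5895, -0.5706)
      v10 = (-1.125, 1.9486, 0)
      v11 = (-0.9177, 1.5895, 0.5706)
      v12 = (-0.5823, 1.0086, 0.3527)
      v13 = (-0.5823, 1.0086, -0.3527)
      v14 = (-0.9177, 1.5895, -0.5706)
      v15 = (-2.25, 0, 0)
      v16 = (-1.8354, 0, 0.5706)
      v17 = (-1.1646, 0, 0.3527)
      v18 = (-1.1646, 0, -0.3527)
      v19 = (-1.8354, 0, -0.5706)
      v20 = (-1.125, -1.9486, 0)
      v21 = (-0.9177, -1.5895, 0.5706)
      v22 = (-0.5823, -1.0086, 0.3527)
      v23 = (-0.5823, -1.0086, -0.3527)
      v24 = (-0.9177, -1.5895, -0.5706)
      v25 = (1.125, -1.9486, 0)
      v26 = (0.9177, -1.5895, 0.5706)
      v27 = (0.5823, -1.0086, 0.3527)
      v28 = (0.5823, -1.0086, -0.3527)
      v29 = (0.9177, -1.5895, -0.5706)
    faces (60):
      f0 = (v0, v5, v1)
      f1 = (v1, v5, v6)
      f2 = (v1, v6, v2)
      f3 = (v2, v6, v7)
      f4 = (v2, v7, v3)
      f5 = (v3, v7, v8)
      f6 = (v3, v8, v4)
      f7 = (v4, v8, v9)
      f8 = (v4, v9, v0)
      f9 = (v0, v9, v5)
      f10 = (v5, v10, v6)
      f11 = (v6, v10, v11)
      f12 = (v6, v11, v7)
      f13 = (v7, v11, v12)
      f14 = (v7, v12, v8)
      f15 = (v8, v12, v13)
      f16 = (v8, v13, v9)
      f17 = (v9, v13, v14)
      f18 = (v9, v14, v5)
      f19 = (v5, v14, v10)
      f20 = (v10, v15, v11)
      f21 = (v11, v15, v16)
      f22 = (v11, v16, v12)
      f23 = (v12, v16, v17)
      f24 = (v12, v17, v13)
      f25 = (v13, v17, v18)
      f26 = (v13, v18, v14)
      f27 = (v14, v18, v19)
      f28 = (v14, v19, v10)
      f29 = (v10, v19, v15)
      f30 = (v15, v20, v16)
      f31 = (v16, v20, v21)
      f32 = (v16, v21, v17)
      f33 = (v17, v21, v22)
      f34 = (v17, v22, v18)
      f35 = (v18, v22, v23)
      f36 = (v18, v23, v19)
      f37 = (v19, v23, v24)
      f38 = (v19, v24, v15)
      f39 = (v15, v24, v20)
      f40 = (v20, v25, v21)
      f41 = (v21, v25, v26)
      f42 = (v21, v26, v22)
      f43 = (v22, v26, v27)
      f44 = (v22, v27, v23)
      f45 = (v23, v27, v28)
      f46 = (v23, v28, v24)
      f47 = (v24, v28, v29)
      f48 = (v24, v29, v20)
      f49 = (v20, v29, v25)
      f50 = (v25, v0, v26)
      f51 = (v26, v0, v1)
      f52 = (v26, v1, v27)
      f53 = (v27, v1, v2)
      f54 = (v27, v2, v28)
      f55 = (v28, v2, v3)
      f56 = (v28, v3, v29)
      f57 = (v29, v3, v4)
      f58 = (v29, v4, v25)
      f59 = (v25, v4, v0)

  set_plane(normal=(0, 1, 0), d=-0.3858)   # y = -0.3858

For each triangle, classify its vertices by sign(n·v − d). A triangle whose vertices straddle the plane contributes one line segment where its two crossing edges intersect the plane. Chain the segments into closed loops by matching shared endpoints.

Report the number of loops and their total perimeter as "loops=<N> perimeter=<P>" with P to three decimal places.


Straddling triangles (20 of 60):
  (v15,v20,v16) [+-+] → (-2.02726, -0.3858, 0)–(-1.69475, -0.3858, 0.457628)  len=0.5657
  (v16,v20,v21) [+--] → (-1.69475, -0.3858, 0.457628)–(-1.61266, -0.3858, 0.5706)  len=0.1396
  (v16,v21,v17) [+-+] → (-1.61266, -0.3858, 0.5706)–(-1.10467, -0.3858, 0.405588)  len=0.5341
  (v17,v21,v22) [+--] → (-1.10467, -0.3858, 0.405588)–(-0.941864, -0.3858, 0.3527)  len=0.1712
  (v17,v22,v18) [+-+] → (-0.941864, -0.3858, 0.3527)–(-0.941864, -0.3858, -0.0828772)  len=0.4356
  (v18,v22,v23) [+--] → (-0.941864, -0.3858, -0.0828772)–(-0.941864, -0.3858, -0.3527)  len=0.2698
  (v18,v23,v19) [+-+] → (-0.941864, -0.3858, -0.3527)–(-1.35608, -0.3858, -0.487251)  len=0.4355
  (v19,v23,v24) [+--] → (-1.35608, -0.3858, -0.487251)–(-1.61266, -0.3858, -0.5706)  len=0.2698
  (v19,v24,v15) [+-+] → (-1.61266, -0.3858, -0.5706)–(-1.92663, -0.3858, -0.138495)  len=0.5341
  (v15,v24,v20) [+--] → (-1.92663, -0.3858, -0.138495)–(-2.02726, -0.3858, 0)  len=0.1712
  (v25,v0,v26) [-+-] → (2.02726, -0.3858, 0)–(1.92663, -0.3858, 0.138495)  len=0.1712
  (v26,v0,v1) [-++] → (1.92663, -0.3858, 0.138495)–(1.61266, -0.3858, 0.5706)  len=0.5341
  (v26,v1,v27) [-+-] → (1.61266, -0.3858, 0.5706)–(1.35608, -0.3858, 0.487251)  len=0.2698
  (v27,v1,v2) [-++] → (1.35608, -0.3858, 0.487251)–(0.941864, -0.3858, 0.3527)  len=0.4355
  (v27,v2,v28) [-+-] → (0.941864, -0.3858, 0.3527)–(0.941864, -0.3858, 0.0828772)  len=0.2698
  (v28,v2,v3) [-++] → (0.941864, -0.3858, 0.0828772)–(0.941864, -0.3858, -0.3527)  len=0.4356
  (v28,v3,v29) [-+-] → (0.941864, -0.3858, -0.3527)–(1.10467, -0.3858, -0.405588)  len=0.1712
  (v29,v3,v4) [-++] → (1.10467, -0.3858, -0.405588)–(1.61266, -0.3858, -0.5706)  len=0.5341
  (v29,v4,v25) [-+-] → (1.61266, -0.3858, -0.5706)–(1.69475, -0.3858, -0.457628)  len=0.1396
  (v25,v4,v0) [-++] → (1.69475, -0.3858, -0.457628)–(2.02726, -0.3858, 0)  len=0.5657

Chained into 2 loop(s):
  loop 1: 10 segments, perimeter = 3.5266
  loop 2: 10 segments, perimeter = 3.5266
Total perimeter = 7.053

loops=2 perimeter=7.053


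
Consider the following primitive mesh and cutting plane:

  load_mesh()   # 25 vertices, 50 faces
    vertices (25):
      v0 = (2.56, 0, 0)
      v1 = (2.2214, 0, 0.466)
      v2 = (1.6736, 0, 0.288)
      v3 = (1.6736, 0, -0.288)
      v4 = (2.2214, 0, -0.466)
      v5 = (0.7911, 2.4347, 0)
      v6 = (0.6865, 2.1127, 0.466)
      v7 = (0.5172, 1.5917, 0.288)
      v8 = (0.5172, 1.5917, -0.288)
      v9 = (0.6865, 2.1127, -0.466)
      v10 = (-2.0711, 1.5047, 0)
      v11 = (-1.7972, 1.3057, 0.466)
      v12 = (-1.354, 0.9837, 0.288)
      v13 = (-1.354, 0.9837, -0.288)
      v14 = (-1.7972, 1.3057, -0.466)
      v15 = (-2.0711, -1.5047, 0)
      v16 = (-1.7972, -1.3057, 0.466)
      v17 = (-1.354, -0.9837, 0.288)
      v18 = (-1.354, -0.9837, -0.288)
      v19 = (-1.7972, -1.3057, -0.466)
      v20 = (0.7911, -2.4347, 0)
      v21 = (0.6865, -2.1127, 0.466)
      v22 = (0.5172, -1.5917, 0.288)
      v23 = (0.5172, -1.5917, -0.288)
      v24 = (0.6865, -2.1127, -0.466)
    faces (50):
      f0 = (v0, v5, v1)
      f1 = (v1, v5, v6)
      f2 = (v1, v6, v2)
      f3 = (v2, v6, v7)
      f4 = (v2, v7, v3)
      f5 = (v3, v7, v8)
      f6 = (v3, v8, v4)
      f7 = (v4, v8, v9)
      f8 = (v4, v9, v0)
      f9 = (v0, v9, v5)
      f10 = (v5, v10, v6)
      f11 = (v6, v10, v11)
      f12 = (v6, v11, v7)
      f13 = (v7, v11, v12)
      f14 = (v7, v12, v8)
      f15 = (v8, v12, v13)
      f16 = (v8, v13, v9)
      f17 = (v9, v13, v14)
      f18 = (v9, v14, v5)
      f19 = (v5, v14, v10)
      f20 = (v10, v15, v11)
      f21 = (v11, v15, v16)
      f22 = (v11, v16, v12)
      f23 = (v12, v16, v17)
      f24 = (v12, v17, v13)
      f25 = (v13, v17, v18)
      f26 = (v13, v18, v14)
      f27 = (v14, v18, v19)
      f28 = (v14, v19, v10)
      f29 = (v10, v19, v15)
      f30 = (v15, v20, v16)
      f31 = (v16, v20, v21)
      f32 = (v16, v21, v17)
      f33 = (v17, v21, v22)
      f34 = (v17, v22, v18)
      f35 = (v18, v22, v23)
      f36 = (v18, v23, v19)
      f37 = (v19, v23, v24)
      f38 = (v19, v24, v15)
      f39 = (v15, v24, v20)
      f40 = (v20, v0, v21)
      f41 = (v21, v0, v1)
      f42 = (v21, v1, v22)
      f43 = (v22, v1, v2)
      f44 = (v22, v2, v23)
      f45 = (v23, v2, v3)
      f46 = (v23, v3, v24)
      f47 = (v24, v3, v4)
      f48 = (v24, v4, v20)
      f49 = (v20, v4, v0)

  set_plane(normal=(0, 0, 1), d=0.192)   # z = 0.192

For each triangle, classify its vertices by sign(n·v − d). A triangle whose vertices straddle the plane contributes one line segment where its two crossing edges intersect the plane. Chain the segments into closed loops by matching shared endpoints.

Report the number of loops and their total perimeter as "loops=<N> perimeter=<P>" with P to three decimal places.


loops=2 perimeter=24.065

Straddling triangles (20 of 50):
  (v0,v5,v1) [--+] → (1.38041, 1.43156, 0.192)–(2.42049, 0, 0.192)  len=1.7695
  (v1,v5,v6) [+-+] → (1.38041, 1.43156, 0.192)–(0.748003, 2.30203, 0.192)  len=1.0759
  (v2,v7,v3) [++-] → (0.709933, 1.32642, 0.192)–(1.6736, 0, 0.192)  len=1.6395
  (v3,v7,v8) [-+-] → (0.709933, 1.32642, 0.192)–(0.5172, 1.5917, 0.192)  len=0.3279
  (v5,v10,v6) [--+] → (-0.934921, 1.75521, 0.192)–(0.748003, 2.30203, 0.192)  len=1.7695
  (v6,v10,v11) [+-+] → (-0.934921, 1.75521, 0.192)–(-1.95825, 1.42271, 0.192)  len=1.0760
  (v7,v12,v8) [++-] → (-1.04213, 1.08503, 0.192)–(0.5172, 1.5917, 0.192)  len=1.6396
  (v8,v12,v13) [-+-] → (-1.04213, 1.08503, 0.192)–(-1.354, 0.9837, 0.192)  len=0.3279
  (v10,v15,v11) [--+] → (-1.95825, -0.346767, 0.192)–(-1.95825, 1.42271, 0.192)  len=1.7695
  (v11,v15,v16) [+-+] → (-1.95825, -0.346767, 0.192)–(-1.95825, -1.42271, 0.192)  len=1.0759
  (v12,v17,v13) [++-] → (-1.354, -0.6558, 0.192)–(-1.354, 0.9837, 0.192)  len=1.6395
  (v13,v17,v18) [-+-] → (-1.354, -0.6558, 0.192)–(-1.354, -0.9837, 0.192)  len=0.3279
  (v15,v20,v16) [--+] → (-0.275324, -1.96953, 0.192)–(-1.95825, -1.42271, 0.192)  len=1.7695
  (v16,v20,v21) [+-+] → (-0.275324, -1.96953, 0.192)–(0.748003, -2.30203, 0.192)  len=1.0760
  (v17,v22,v18) [++-] → (0.205333, -1.49037, 0.192)–(-1.354, -0.9837, 0.192)  len=1.6396
  (v18,v22,v23) [-+-] → (0.205333, -1.49037, 0.192)–(0.5172, -1.5917, 0.192)  len=0.3279
  (v20,v0,v21) [--+] → (1.78809, -0.870469, 0.192)–(0.748003, -2.30203, 0.192)  len=1.7695
  (v21,v0,v1) [+-+] → (1.78809, -0.870469, 0.192)–(2.42049, 0, 0.192)  len=1.0759
  (v22,v2,v23) [++-] → (1.48087, -0.265283, 0.192)–(0.5172, -1.5917, 0.192)  len=1.6395
  (v23,v2,v3) [-+-] → (1.48087, -0.265283, 0.192)–(1.6736, 0, 0.192)  len=0.3279

Chained into 2 loop(s):
  loop 1: 10 segments, perimeter = 14.2274
  loop 2: 10 segments, perimeter = 9.8373
Total perimeter = 24.065


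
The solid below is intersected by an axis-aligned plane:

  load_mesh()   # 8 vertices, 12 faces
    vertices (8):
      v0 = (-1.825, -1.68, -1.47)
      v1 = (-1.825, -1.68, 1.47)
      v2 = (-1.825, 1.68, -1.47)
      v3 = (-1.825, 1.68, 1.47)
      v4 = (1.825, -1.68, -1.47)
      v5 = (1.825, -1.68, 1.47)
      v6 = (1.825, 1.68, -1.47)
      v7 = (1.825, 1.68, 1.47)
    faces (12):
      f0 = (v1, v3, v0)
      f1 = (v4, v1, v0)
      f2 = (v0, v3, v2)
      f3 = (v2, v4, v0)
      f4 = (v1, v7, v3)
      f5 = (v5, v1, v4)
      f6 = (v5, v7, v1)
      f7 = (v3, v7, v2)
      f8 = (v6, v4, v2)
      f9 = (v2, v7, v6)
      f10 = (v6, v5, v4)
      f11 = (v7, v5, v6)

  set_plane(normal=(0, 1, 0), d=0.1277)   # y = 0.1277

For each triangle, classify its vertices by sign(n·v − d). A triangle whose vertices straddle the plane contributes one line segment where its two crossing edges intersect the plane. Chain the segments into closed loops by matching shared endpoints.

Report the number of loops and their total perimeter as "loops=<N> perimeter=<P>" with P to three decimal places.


Straddling triangles (8 of 12):
  (v1,v3,v0) [-+-] → (-1.825, 0.1277, 1.47)–(-1.825, 0.1277, 0.111737)  len=1.3583
  (v0,v3,v2) [-++] → (-1.825, 0.1277, 0.111738)–(-1.825, 0.1277, -1.47)  len=1.5817
  (v2,v4,v0) [+--] → (-0.138722, 0.1277, -1.47)–(-1.825, 0.1277, -1.47)  len=1.6863
  (v1,v7,v3) [-++] → (0.138722, 0.1277, 1.47)–(-1.825, 0.1277, 1.47)  len=1.9637
  (v5,v7,v1) [-+-] → (1.825, 0.1277, 1.47)–(0.138722, 0.1277, 1.47)  len=1.6863
  (v6,v4,v2) [+-+] → (1.825, 0.1277, -1.47)–(-0.138722, 0.1277, -1.47)  len=1.9637
  (v6,v5,v4) [+--] → (1.825, 0.1277, -0.111737)–(1.825, 0.1277, -1.47)  len=1.3583
  (v7,v5,v6) [+-+] → (1.825, 0.1277, 1.47)–(1.825, 0.1277, -0.111738)  len=1.5817

Chained into 1 loop(s):
  loop 1: 8 segments, perimeter = 13.1800
Total perimeter = 13.180

loops=1 perimeter=13.180


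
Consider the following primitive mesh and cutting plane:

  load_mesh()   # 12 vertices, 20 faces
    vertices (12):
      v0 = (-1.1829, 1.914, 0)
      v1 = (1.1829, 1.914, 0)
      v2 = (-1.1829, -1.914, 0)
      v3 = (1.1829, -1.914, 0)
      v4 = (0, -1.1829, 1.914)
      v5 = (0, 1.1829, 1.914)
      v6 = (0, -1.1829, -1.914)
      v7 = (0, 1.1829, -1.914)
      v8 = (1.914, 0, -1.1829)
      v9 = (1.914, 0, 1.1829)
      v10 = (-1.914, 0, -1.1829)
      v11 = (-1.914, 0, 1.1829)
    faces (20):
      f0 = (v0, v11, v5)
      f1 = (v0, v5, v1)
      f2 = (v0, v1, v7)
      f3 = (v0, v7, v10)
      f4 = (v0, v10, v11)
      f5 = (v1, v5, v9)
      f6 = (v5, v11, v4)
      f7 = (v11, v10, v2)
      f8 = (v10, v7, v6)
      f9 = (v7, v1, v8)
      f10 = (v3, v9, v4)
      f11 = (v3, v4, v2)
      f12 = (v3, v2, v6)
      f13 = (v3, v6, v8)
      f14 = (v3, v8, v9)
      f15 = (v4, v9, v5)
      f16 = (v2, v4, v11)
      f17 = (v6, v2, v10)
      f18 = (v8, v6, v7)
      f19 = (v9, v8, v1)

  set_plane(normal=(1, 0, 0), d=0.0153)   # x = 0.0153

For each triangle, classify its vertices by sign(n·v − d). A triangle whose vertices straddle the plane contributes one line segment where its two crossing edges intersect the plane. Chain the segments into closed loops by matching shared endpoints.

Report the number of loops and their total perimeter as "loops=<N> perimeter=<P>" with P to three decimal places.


loops=1 perimeter=12.890

Straddling triangles (10 of 20):
  (v0,v5,v1) [--+] → (0.0153, 1.19236, 1.88924)–(0.0153, 1.914, 0)  len=2.0224
  (v0,v1,v7) [-+-] → (0.0153, 1.914, 0)–(0.0153, 1.19236, -1.88924)  len=2.0224
  (v1,v5,v9) [+-+] → (0.0153, 1.19236, 1.88924)–(0.0153, 1.17344, 1.90816)  len=0.0267
  (v7,v1,v8) [-++] → (0.0153, 1.19236, -1.88924)–(0.0153, 1.17344, -1.90816)  len=0.0267
  (v3,v9,v4) [++-] → (0.0153, -1.17344, 1.90816)–(0.0153, -1.19236, 1.88924)  len=0.0267
  (v3,v4,v2) [+--] → (0.0153, -1.19236, 1.88924)–(0.0153, -1.914, 0)  len=2.0224
  (v3,v2,v6) [+--] → (0.0153, -1.914, 0)–(0.0153, -1.19236, -1.88924)  len=2.0224
  (v3,v6,v8) [+-+] → (0.0153, -1.19236, -1.88924)–(0.0153, -1.17344, -1.90816)  len=0.0267
  (v4,v9,v5) [-+-] → (0.0153, -1.17344, 1.90816)–(0.0153, 1.17344, 1.90816)  len=2.3469
  (v8,v6,v7) [+--] → (0.0153, -1.17344, -1.90816)–(0.0153, 1.17344, -1.90816)  len=2.3469

Chained into 1 loop(s):
  loop 1: 10 segments, perimeter = 12.8903
Total perimeter = 12.890


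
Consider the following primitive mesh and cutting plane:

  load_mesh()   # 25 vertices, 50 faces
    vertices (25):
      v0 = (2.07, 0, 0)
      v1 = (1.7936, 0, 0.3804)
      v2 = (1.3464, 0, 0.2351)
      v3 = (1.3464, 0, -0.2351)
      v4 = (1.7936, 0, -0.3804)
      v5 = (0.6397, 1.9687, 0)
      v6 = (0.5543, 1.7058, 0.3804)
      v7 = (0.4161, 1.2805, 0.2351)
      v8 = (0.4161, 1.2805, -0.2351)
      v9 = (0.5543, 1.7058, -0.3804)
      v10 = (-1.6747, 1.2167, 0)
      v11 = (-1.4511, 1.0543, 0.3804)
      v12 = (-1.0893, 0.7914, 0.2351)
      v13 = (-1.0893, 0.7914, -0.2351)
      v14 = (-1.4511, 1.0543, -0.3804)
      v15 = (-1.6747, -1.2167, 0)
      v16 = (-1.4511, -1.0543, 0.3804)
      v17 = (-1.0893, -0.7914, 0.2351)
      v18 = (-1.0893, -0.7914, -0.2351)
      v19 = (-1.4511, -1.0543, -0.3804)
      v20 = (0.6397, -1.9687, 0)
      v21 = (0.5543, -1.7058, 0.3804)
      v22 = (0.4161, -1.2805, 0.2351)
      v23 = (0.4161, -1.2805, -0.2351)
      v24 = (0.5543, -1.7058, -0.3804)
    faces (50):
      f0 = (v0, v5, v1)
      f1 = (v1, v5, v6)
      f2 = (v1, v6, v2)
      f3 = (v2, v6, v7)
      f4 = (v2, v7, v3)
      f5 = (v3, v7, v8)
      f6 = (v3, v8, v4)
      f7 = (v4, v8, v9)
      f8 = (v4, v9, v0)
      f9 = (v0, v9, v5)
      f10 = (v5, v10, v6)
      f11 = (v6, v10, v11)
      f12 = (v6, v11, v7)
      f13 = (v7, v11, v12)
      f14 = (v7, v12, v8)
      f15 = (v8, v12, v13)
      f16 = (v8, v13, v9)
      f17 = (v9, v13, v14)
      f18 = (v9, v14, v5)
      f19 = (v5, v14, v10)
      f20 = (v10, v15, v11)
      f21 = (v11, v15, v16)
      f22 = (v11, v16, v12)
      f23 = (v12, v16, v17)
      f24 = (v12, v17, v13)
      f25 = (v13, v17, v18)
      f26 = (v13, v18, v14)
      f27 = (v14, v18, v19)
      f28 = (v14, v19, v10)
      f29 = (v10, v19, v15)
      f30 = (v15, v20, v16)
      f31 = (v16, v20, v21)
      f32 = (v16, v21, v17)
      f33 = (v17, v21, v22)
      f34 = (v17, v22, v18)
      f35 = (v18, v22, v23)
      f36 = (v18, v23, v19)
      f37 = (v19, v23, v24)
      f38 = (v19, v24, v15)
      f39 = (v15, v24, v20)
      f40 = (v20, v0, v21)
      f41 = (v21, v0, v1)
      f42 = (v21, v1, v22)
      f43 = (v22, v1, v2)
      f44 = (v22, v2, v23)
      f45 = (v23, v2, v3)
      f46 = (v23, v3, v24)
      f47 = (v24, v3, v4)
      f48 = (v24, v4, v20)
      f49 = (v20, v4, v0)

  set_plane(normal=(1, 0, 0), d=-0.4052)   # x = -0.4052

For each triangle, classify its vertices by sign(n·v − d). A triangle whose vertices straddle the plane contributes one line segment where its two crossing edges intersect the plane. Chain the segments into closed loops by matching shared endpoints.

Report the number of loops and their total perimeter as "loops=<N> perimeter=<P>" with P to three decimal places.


Straddling triangles (20 of 50):
  (v5,v10,v6) [+-+] → (-0.4052, 1.62919, 0)–(-0.4052, 1.49526, 0.216652)  len=0.2547
  (v6,v10,v11) [+--] → (-0.4052, 1.49526, 0.216652)–(-0.4052, 1.39408, 0.3804)  len=0.1925
  (v6,v11,v7) [+-+] → (-0.4052, 1.39408, 0.3804)–(-0.4052, 1.181, 0.299011)  len=0.2281
  (v7,v11,v12) [+--] → (-0.4052, 1.181, 0.299011)–(-0.4052, 1.01366, 0.2351)  len=0.1791
  (v7,v12,v8) [+-+] → (-0.4052, 1.01366, 0.2351)–(-0.4052, 1.01366, 0.0214267)  len=0.2137
  (v8,v12,v13) [+--] → (-0.4052, 1.01366, 0.0214267)–(-0.4052, 1.01366, -0.2351)  len=0.2565
  (v8,v13,v9) [+-+] → (-0.4052, 1.01366, -0.2351)–(-0.4052, 1.17199, -0.295577)  len=0.1695
  (v9,v13,v14) [+--] → (-0.4052, 1.17199, -0.295577)–(-0.4052, 1.39408, -0.3804)  len=0.2377
  (v9,v14,v5) [+-+] → (-0.4052, 1.39408, -0.3804)–(-0.4052, 1.51172, -0.190109)  len=0.2237
  (v5,v14,v10) [+--] → (-0.4052, 1.51172, -0.190109)–(-0.4052, 1.62919, 0)  len=0.2235
  (v15,v20,v16) [-+-] → (-0.4052, -1.62919, 0)–(-0.4052, -1.51172, 0.190109)  len=0.2235
  (v16,v20,v21) [-++] → (-0.4052, -1.51172, 0.190109)–(-0.4052, -1.39408, 0.3804)  len=0.2237
  (v16,v21,v17) [-+-] → (-0.4052, -1.39408, 0.3804)–(-0.4052, -1.17199, 0.295577)  len=0.2377
  (v17,v21,v22) [-++] → (-0.4052, -1.17199, 0.295577)–(-0.4052, -1.01366, 0.2351)  len=0.1695
  (v17,v22,v18) [-+-] → (-0.4052, -1.01366, 0.2351)–(-0.4052, -1.01366, -0.0214267)  len=0.2565
  (v18,v22,v23) [-++] → (-0.4052, -1.01366, -0.0214267)–(-0.4052, -1.01366, -0.2351)  len=0.2137
  (v18,v23,v19) [-+-] → (-0.4052, -1.01366, -0.2351)–(-0.4052, -1.181, -0.299011)  len=0.1791
  (v19,v23,v24) [-++] → (-0.4052, -1.181, -0.299011)–(-0.4052, -1.39408, -0.3804)  len=0.2281
  (v19,v24,v15) [-+-] → (-0.4052, -1.39408, -0.3804)–(-0.4052, -1.49526, -0.216652)  len=0.1925
  (v15,v24,v20) [-++] → (-0.4052, -1.49526, -0.216652)–(-0.4052, -1.62919, 0)  len=0.2547

Chained into 2 loop(s):
  loop 1: 10 segments, perimeter = 2.1790
  loop 2: 10 segments, perimeter = 2.1790
Total perimeter = 4.358

loops=2 perimeter=4.358


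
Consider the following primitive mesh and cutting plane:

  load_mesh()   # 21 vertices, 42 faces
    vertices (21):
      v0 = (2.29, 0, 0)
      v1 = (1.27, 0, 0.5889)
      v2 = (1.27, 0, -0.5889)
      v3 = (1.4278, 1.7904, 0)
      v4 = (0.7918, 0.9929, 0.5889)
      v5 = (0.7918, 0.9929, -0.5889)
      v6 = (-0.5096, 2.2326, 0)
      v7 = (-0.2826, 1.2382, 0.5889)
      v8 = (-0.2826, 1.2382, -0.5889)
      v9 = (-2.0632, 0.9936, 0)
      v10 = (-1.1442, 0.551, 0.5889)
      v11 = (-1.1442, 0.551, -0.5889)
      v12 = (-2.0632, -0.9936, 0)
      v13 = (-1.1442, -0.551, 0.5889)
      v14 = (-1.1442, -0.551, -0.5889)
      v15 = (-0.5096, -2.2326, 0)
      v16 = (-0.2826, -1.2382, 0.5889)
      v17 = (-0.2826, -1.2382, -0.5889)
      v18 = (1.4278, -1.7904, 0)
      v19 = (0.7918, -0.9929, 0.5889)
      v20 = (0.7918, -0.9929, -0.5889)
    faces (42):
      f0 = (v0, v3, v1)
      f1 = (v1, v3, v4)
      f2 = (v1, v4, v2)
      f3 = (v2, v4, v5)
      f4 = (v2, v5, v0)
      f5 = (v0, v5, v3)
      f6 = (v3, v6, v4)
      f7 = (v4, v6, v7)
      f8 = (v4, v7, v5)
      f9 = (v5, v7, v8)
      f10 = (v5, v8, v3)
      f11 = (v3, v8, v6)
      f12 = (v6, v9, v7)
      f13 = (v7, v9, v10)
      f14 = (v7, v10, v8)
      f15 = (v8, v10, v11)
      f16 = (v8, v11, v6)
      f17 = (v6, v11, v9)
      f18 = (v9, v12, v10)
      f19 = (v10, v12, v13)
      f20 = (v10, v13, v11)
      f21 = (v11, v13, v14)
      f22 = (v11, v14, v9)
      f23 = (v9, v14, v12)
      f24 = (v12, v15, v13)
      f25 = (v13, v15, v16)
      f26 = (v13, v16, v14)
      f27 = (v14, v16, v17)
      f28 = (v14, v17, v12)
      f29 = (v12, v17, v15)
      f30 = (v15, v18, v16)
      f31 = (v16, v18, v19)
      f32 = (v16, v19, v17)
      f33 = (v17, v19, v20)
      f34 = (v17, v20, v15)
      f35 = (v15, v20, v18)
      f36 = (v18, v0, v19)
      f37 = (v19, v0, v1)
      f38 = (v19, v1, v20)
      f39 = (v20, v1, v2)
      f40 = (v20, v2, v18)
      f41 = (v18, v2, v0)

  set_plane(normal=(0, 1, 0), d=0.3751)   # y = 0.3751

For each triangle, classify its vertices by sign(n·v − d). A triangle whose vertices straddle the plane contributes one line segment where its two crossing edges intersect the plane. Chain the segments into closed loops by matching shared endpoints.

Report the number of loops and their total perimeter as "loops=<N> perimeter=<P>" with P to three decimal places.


Straddling triangles (12 of 42):
  (v0,v3,v1) [-+-] → (2.10936, 0.3751, 0)–(1.30306, 0.3751, 0.465522)  len=0.9310
  (v1,v3,v4) [-++] → (1.30306, 0.3751, 0.465522)–(1.08934, 0.3751, 0.5889)  len=0.2468
  (v1,v4,v2) [-+-] → (1.08934, 0.3751, 0.5889)–(1.08934, 0.3751, -0.143948)  len=0.7328
  (v2,v4,v5) [-++] → (1.08934, 0.3751, -0.143948)–(1.08934, 0.3751, -0.5889)  len=0.4450
  (v2,v5,v0) [-+-] → (1.08934, 0.3751, -0.5889)–(1.72401, 0.3751, -0.222476)  len=0.7328
  (v0,v5,v3) [-++] → (1.72401, 0.3751, -0.222476)–(2.10936, 0.3751, 0)  len=0.4450
  (v9,v12,v10) [+-+] → (-2.0632, 0.3751, 0)–(-1.24886, 0.3751, 0.521836)  len=0.9672
  (v10,v12,v13) [+--] → (-1.24886, 0.3751, 0.521836)–(-1.1442, 0.3751, 0.5889)  len=0.1243
  (v10,v13,v11) [+-+] → (-1.1442, 0.3751, 0.5889)–(-1.1442, 0.3751, -0.400901)  len=0.9898
  (v11,v13,v14) [+--] → (-1.1442, 0.3751, -0.400901)–(-1.1442, 0.3751, -0.5889)  len=0.1880
  (v11,v14,v9) [+-+] → (-1.1442, 0.3751, -0.5889)–(-1.69521, 0.3751, -0.235812)  len=0.6544
  (v9,v14,v12) [+--] → (-1.69521, 0.3751, -0.235812)–(-2.0632, 0.3751, 0)  len=0.4371

Chained into 2 loop(s):
  loop 1: 6 segments, perimeter = 3.5334
  loop 2: 6 segments, perimeter = 3.3608
Total perimeter = 6.894

loops=2 perimeter=6.894
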